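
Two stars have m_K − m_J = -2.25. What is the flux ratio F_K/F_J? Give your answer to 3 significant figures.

7.94

F_K/F_J = 10^(−(m_K − m_J)/2.5) = 10^(2.25/2.5) = 10^0.900 = 7.943.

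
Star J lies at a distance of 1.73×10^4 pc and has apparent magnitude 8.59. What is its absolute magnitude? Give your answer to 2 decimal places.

M = m − 5 log₁₀(d/10 pc) = 8.59 − 5 log₁₀(1.73×10^4/10)
  = 8.59 − 5 × 3.238 = 8.59 − 16.19 = -7.60.

-7.60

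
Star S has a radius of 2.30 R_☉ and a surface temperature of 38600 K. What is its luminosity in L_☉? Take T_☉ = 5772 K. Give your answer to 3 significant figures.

L/L_☉ = (R/R_☉)² (T/T_☉)⁴ = (2.30)² × (38600/5772)⁴
       = 5.290 × (6.687)⁴ = 5.290 × 2000 = 1.058×10^4.

1.06×10^4 L_☉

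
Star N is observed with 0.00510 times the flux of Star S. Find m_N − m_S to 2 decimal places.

m_N − m_S = −2.5 log₁₀(F_N/F_S) = −2.5 log₁₀(0.00510) = −2.5 × (-2.292) = 5.731.

5.73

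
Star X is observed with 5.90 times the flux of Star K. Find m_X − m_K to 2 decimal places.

m_X − m_K = −2.5 log₁₀(F_X/F_K) = −2.5 log₁₀(5.90) = −2.5 × (0.771) = -1.927.

-1.93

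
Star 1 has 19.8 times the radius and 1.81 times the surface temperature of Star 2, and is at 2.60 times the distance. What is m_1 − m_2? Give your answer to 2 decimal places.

-6.99

L_1/L_2 = (19.8)²(1.81)⁴ = 4208.
F_1/F_2 = (L_1/L_2)/(d_1/d_2)² = 4208/6.760 = 622.4.
m_1 − m_2 = −2.5 log₁₀(622.4) = -6.99.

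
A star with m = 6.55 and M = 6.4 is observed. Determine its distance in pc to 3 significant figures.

m − M = 5 log₁₀(d/10 pc)
6.55 − (6.4) = 0.15 = 5 log₁₀(d/10)
d = 10 × 10^(0.15/5) = 10 × 10^0.030 = 10.72 pc.

10.7 pc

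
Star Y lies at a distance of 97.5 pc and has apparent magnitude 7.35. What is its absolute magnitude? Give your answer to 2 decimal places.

M = m − 5 log₁₀(d/10 pc) = 7.35 − 5 log₁₀(97.5/10)
  = 7.35 − 5 × 0.989 = 7.35 − 4.95 = 2.40.

2.40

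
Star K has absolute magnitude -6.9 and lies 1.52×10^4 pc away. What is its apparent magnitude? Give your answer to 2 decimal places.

m = M + 5 log₁₀(d/10 pc) = -6.9 + 5 log₁₀(1.52×10^4/10)
  = -6.9 + 5 × 3.182 = -6.9 + 15.91 = 9.01.

9.01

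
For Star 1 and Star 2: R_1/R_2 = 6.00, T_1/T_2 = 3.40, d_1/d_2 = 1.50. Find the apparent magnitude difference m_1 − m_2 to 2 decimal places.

L_1/L_2 = (6.00)²(3.40)⁴ = 4811.
F_1/F_2 = (L_1/L_2)/(d_1/d_2)² = 4811/2.250 = 2138.
m_1 − m_2 = −2.5 log₁₀(2138) = -8.33.

-8.33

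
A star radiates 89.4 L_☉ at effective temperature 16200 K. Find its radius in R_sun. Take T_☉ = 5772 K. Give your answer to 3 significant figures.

R/R_☉ = √(L/L_☉) / (T/T_☉)² = √(89.4) / (2.807)²
       = 9.455 / 7.877 = 1.200.

1.20 R_sun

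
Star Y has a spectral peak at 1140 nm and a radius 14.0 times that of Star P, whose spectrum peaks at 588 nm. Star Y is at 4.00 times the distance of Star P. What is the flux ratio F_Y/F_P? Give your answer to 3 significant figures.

0.867

Wien's law: T_Y/T_P = λ_P/λ_Y = 588/1140 = 0.5158.
L_Y/L_P = (R_Y/R_P)²(T_Y/T_P)⁴ = (14.0)²(0.5158)⁴ = 13.87.
F_Y/F_P = (L_Y/L_P)/(d_Y/d_P)² = 13.87/(4.00)² = 0.8670.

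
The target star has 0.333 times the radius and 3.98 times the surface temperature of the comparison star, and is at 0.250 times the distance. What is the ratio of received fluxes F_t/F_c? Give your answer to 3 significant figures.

445

L_t/L_c = (R_t/R_c)²(T_t/T_c)⁴ = (0.333)² × (3.98)⁴ = 27.82.
F_t/F_c = (L_t/L_c)/(d_t/d_c)² = 27.82 / (0.250)² = 445.2.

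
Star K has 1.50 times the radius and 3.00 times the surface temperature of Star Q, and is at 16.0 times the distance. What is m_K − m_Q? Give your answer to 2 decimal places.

L_K/L_Q = (1.50)²(3.00)⁴ = 182.2.
F_K/F_Q = (L_K/L_Q)/(d_K/d_Q)² = 182.2/256.0 = 0.7119.
m_K − m_Q = −2.5 log₁₀(0.7119) = 0.37.

0.37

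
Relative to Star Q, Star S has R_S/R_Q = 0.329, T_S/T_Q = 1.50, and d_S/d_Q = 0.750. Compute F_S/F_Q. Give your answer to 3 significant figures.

0.974

L_S/L_Q = (R_S/R_Q)²(T_S/T_Q)⁴ = (0.329)² × (1.50)⁴ = 0.5480.
F_S/F_Q = (L_S/L_Q)/(d_S/d_Q)² = 0.5480 / (0.750)² = 0.9742.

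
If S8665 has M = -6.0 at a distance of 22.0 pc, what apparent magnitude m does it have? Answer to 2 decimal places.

m = M + 5 log₁₀(d/10 pc) = -6.0 + 5 log₁₀(22.0/10)
  = -6.0 + 5 × 0.342 = -6.0 + 1.71 = -4.29.

-4.29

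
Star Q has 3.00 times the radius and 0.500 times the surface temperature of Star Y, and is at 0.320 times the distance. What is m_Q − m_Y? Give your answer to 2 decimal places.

L_Q/L_Y = (3.00)²(0.500)⁴ = 0.5625.
F_Q/F_Y = (L_Q/L_Y)/(d_Q/d_Y)² = 0.5625/0.1024 = 5.493.
m_Q − m_Y = −2.5 log₁₀(5.493) = -1.85.

-1.85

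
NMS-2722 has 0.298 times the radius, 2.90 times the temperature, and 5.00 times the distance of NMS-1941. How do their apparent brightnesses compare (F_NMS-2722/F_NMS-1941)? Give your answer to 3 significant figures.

L_NMS-2722/L_NMS-1941 = (R_NMS-2722/R_NMS-1941)²(T_NMS-2722/T_NMS-1941)⁴ = (0.298)² × (2.90)⁴ = 6.281.
F_NMS-2722/F_NMS-1941 = (L_NMS-2722/L_NMS-1941)/(d_NMS-2722/d_NMS-1941)² = 6.281 / (5.00)² = 0.2512.

0.251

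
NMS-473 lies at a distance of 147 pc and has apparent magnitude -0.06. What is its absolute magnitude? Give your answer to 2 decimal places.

M = m − 5 log₁₀(d/10 pc) = -0.06 − 5 log₁₀(147/10)
  = -0.06 − 5 × 1.167 = -0.06 − 5.84 = -5.90.

-5.90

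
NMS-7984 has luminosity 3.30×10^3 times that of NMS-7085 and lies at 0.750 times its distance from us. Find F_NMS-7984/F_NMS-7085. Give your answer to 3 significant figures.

F = L/(4πd²), so F_NMS-7984/F_NMS-7085 = (L_NMS-7984/L_NMS-7085) / (d_NMS-7984/d_NMS-7085)²
= 3.30×10^3 / (0.750)² = 3.30×10^3 / 0.5625 = 5867.

5.87×10^3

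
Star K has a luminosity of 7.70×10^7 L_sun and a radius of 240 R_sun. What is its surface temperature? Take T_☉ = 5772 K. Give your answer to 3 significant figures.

T/T_☉ = (L/L_☉)^(1/4) / (R/R_☉)^(1/2)
T = 5772 × (7.70×10^7)^(1/4) / √(240) = 5772 × 93.67 / 15.49 = 3.490×10^4 K.

3.49×10^4 K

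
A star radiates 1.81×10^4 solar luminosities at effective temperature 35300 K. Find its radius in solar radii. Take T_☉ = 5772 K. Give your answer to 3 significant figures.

R/R_☉ = √(L/L_☉) / (T/T_☉)² = √(1.81×10^4) / (6.116)²
       = 134.5 / 37.40 = 3.597.

3.60 solar radii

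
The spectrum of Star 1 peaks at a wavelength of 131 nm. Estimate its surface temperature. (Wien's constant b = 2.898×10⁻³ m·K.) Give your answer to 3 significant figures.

2.21×10^4 K

T = b/λ_max = 2.898×10⁻³ / (131×10⁻⁹) = 2.212×10^4 K.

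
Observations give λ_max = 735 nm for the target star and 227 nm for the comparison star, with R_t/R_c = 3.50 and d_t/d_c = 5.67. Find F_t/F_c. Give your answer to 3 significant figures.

Wien's law: T_t/T_c = λ_c/λ_t = 227/735 = 0.3088.
L_t/L_c = (R_t/R_c)²(T_t/T_c)⁴ = (3.50)²(0.3088)⁴ = 0.1115.
F_t/F_c = (L_t/L_c)/(d_t/d_c)² = 0.1115/(5.67)² = 0.003467.

0.00347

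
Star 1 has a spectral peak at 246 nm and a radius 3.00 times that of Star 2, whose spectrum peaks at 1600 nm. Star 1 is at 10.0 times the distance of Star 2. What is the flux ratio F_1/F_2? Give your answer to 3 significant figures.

Wien's law: T_1/T_2 = λ_2/λ_1 = 1600/246 = 6.504.
L_1/L_2 = (R_1/R_2)²(T_1/T_2)⁴ = (3.00)²(6.504)⁴ = 1.611×10^4.
F_1/F_2 = (L_1/L_2)/(d_1/d_2)² = 1.611×10^4/(10.0)² = 161.1.

161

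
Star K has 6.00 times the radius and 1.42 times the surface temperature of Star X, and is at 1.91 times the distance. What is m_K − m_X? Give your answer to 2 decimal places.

-4.01

L_K/L_X = (6.00)²(1.42)⁴ = 146.4.
F_K/F_X = (L_K/L_X)/(d_K/d_X)² = 146.4/3.648 = 40.12.
m_K − m_X = −2.5 log₁₀(40.12) = -4.01.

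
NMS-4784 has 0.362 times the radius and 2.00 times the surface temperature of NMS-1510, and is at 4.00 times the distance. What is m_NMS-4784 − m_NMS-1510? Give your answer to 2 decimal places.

2.21

L_NMS-4784/L_NMS-1510 = (0.362)²(2.00)⁴ = 2.097.
F_NMS-4784/F_NMS-1510 = (L_NMS-4784/L_NMS-1510)/(d_NMS-4784/d_NMS-1510)² = 2.097/16.00 = 0.1310.
m_NMS-4784 − m_NMS-1510 = −2.5 log₁₀(0.1310) = 2.21.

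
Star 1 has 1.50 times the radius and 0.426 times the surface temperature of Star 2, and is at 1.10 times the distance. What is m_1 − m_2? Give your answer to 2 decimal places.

3.03

L_1/L_2 = (1.50)²(0.426)⁴ = 0.07410.
F_1/F_2 = (L_1/L_2)/(d_1/d_2)² = 0.07410/1.210 = 0.06124.
m_1 − m_2 = −2.5 log₁₀(0.06124) = 3.03.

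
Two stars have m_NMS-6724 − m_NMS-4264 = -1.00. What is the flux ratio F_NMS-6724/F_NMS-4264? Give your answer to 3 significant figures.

2.51

F_NMS-6724/F_NMS-4264 = 10^(−(m_NMS-6724 − m_NMS-4264)/2.5) = 10^(1.00/2.5) = 10^0.400 = 2.512.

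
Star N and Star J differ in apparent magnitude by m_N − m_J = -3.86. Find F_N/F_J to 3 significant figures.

35.0

F_N/F_J = 10^(−(m_N − m_J)/2.5) = 10^(3.86/2.5) = 10^1.544 = 34.99.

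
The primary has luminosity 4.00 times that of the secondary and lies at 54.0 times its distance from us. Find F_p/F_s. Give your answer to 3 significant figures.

F = L/(4πd²), so F_p/F_s = (L_p/L_s) / (d_p/d_s)²
= 4.00 / (54.0)² = 4.00 / 2916 = 0.001372.

0.00137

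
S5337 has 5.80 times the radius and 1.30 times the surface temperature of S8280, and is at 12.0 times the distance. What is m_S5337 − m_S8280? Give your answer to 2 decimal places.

L_S5337/L_S8280 = (5.80)²(1.30)⁴ = 96.08.
F_S5337/F_S8280 = (L_S5337/L_S8280)/(d_S5337/d_S8280)² = 96.08/144.0 = 0.6672.
m_S5337 − m_S8280 = −2.5 log₁₀(0.6672) = 0.44.

0.44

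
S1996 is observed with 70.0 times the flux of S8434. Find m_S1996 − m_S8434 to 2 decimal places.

m_S1996 − m_S8434 = −2.5 log₁₀(F_S1996/F_S8434) = −2.5 log₁₀(70.0) = −2.5 × (1.845) = -4.613.

-4.61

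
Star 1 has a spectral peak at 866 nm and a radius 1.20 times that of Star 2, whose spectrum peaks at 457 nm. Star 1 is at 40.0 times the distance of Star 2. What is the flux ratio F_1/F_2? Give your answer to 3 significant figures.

Wien's law: T_1/T_2 = λ_2/λ_1 = 457/866 = 0.5277.
L_1/L_2 = (R_1/R_2)²(T_1/T_2)⁴ = (1.20)²(0.5277)⁴ = 0.1117.
F_1/F_2 = (L_1/L_2)/(d_1/d_2)² = 0.1117/(40.0)² = 6.980×10^-5.

6.98×10^-5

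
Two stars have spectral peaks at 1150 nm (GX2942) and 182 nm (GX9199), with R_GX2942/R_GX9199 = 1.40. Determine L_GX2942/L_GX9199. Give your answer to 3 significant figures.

0.00123

Wien's law gives T ∝ 1/λ_max, so T_GX2942/T_GX9199 = λ_GX9199/λ_GX2942 = 182/1150 = 0.1583.
Then L ∝ R²T⁴ gives L_GX2942/L_GX9199 = (1.40)² × (0.1583)⁴ = 1.960 × 6.273×10^-4 = 0.001230.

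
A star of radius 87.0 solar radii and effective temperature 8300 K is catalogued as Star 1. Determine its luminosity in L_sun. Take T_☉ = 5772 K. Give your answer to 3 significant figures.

3.24×10^4 L_sun

L/L_☉ = (R/R_☉)² (T/T_☉)⁴ = (87.0)² × (8300/5772)⁴
       = 7569 × (1.438)⁴ = 7569 × 4.276 = 3.236×10^4.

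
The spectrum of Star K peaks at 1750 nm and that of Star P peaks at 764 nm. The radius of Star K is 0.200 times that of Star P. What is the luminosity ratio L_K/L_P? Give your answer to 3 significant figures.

0.00145

Wien's law gives T ∝ 1/λ_max, so T_K/T_P = λ_P/λ_K = 764/1750 = 0.4366.
Then L ∝ R²T⁴ gives L_K/L_P = (0.200)² × (0.4366)⁴ = 0.04000 × 0.03633 = 0.001453.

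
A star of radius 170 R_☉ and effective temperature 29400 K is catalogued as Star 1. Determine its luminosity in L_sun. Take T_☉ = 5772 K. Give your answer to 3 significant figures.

1.95×10^7 L_sun

L/L_☉ = (R/R_☉)² (T/T_☉)⁴ = (170)² × (29400/5772)⁴
       = 2.890×10^4 × (5.094)⁴ = 2.890×10^4 × 673.1 = 1.945×10^7.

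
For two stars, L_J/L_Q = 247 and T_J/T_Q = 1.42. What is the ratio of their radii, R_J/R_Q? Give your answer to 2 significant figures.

L ∝ R²T⁴ gives R ∝ √L / T², so
R_J/R_Q = √(247) / (1.42)² = 15.72 / 2.016 = 7.794.

7.8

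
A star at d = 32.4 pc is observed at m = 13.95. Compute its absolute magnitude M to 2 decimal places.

11.40

M = m − 5 log₁₀(d/10 pc) = 13.95 − 5 log₁₀(32.4/10)
  = 13.95 − 5 × 0.511 = 13.95 − 2.55 = 11.40.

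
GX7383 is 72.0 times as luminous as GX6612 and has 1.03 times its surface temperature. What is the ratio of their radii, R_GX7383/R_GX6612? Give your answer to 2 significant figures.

L ∝ R²T⁴ gives R ∝ √L / T², so
R_GX7383/R_GX6612 = √(72.0) / (1.03)² = 8.485 / 1.061 = 7.998.

8.0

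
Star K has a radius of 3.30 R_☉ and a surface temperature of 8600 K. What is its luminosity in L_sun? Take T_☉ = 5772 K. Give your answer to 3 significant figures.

53.7 L_sun

L/L_☉ = (R/R_☉)² (T/T_☉)⁴ = (3.30)² × (8600/5772)⁴
       = 10.89 × (1.490)⁴ = 10.89 × 4.928 = 53.67.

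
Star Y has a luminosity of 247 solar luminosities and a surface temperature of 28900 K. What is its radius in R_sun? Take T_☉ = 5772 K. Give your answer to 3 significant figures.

R/R_☉ = √(L/L_☉) / (T/T_☉)² = √(247) / (5.007)²
       = 15.72 / 25.07 = 0.6269.

0.627 R_sun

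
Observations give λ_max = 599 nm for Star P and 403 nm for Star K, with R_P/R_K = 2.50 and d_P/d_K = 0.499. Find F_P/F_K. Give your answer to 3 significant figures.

5.14

Wien's law: T_P/T_K = λ_K/λ_P = 403/599 = 0.6728.
L_P/L_K = (R_P/R_K)²(T_P/T_K)⁴ = (2.50)²(0.6728)⁴ = 1.281.
F_P/F_K = (L_P/L_K)/(d_P/d_K)² = 1.281/(0.499)² = 5.143.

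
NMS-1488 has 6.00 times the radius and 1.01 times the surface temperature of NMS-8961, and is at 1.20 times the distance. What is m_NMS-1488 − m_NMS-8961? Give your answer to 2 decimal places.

-3.54

L_NMS-1488/L_NMS-8961 = (6.00)²(1.01)⁴ = 37.46.
F_NMS-1488/F_NMS-8961 = (L_NMS-1488/L_NMS-8961)/(d_NMS-1488/d_NMS-8961)² = 37.46/1.440 = 26.02.
m_NMS-1488 − m_NMS-8961 = −2.5 log₁₀(26.02) = -3.54.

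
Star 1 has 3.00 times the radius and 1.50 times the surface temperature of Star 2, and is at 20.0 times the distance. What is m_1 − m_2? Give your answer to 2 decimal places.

L_1/L_2 = (3.00)²(1.50)⁴ = 45.56.
F_1/F_2 = (L_1/L_2)/(d_1/d_2)² = 45.56/400.0 = 0.1139.
m_1 − m_2 = −2.5 log₁₀(0.1139) = 2.36.

2.36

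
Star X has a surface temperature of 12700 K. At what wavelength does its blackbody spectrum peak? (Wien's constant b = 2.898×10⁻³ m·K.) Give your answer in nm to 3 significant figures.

228 nm

λ_max = b/T = 2.898×10⁻³ / 12700 = 2.28×10^-7 m = 228.2 nm.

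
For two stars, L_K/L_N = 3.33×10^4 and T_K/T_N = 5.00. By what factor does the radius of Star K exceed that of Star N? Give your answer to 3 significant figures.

7.30

L ∝ R²T⁴ gives R ∝ √L / T², so
R_K/R_N = √(3.33×10^4) / (5.00)² = 182.5 / 25.00 = 7.299.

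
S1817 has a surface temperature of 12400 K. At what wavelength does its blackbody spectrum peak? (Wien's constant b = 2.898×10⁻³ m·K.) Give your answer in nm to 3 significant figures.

234 nm

λ_max = b/T = 2.898×10⁻³ / 12400 = 2.34×10^-7 m = 233.7 nm.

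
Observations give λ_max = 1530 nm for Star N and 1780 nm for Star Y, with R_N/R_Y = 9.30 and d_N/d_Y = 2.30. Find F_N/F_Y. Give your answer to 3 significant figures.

Wien's law: T_N/T_Y = λ_Y/λ_N = 1780/1530 = 1.163.
L_N/L_Y = (R_N/R_Y)²(T_N/T_Y)⁴ = (9.30)²(1.163)⁴ = 158.4.
F_N/F_Y = (L_N/L_Y)/(d_N/d_Y)² = 158.4/(2.30)² = 29.95.

30.0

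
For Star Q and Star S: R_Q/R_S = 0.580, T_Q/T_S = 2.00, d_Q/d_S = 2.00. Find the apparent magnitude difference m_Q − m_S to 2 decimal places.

L_Q/L_S = (0.580)²(2.00)⁴ = 5.382.
F_Q/F_S = (L_Q/L_S)/(d_Q/d_S)² = 5.382/4.000 = 1.346.
m_Q − m_S = −2.5 log₁₀(1.346) = -0.32.

-0.32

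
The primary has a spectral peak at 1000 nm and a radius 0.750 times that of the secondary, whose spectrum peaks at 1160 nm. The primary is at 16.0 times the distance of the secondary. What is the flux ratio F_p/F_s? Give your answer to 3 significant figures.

Wien's law: T_p/T_s = λ_s/λ_p = 1160/1000 = 1.160.
L_p/L_s = (R_p/R_s)²(T_p/T_s)⁴ = (0.750)²(1.160)⁴ = 1.018.
F_p/F_s = (L_p/L_s)/(d_p/d_s)² = 1.018/(16.0)² = 0.003978.

0.00398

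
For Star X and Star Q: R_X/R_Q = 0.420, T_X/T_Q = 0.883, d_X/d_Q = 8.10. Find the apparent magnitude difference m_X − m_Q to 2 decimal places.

6.97

L_X/L_Q = (0.420)²(0.883)⁴ = 0.1072.
F_X/F_Q = (L_X/L_Q)/(d_X/d_Q)² = 0.1072/65.61 = 0.001634.
m_X − m_Q = −2.5 log₁₀(0.001634) = 6.97.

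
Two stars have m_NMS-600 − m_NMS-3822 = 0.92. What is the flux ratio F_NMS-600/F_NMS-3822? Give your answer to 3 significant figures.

0.429

F_NMS-600/F_NMS-3822 = 10^(−(m_NMS-600 − m_NMS-3822)/2.5) = 10^(-0.92/2.5) = 10^-0.368 = 0.4285.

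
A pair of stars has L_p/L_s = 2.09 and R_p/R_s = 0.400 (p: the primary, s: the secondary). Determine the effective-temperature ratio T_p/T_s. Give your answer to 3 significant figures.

L ∝ R²T⁴ gives T ∝ (L/R²)^(1/4), so
T_p/T_s = (2.09 / 0.400²)^(1/4) = (13.06)^(1/4) = 1.901.

1.90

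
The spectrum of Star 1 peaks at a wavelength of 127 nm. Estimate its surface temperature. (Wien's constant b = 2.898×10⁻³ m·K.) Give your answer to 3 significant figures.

2.28×10^4 K

T = b/λ_max = 2.898×10⁻³ / (127×10⁻⁹) = 2.282×10^4 K.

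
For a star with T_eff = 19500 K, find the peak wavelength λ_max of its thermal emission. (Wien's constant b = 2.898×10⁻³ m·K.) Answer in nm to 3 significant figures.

149 nm

λ_max = b/T = 2.898×10⁻³ / 19500 = 1.49×10^-7 m = 148.6 nm.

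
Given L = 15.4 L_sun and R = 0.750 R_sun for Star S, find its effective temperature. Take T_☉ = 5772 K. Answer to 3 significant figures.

T/T_☉ = (L/L_☉)^(1/4) / (R/R_☉)^(1/2)
T = 5772 × (15.4)^(1/4) / √(0.750) = 5772 × 1.981 / 0.8660 = 1.320×10^4 K.

1.32×10^4 K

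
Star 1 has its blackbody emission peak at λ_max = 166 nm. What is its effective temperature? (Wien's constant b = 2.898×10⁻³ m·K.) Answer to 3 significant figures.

T = b/λ_max = 2.898×10⁻³ / (166×10⁻⁹) = 1.746×10^4 K.

1.75×10^4 K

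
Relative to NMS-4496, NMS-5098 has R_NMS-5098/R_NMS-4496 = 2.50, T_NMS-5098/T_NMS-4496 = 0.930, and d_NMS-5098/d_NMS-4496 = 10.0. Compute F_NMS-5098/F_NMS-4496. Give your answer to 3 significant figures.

L_NMS-5098/L_NMS-4496 = (R_NMS-5098/R_NMS-4496)²(T_NMS-5098/T_NMS-4496)⁴ = (2.50)² × (0.930)⁴ = 4.675.
F_NMS-5098/F_NMS-4496 = (L_NMS-5098/L_NMS-4496)/(d_NMS-5098/d_NMS-4496)² = 4.675 / (10.0)² = 0.04675.

0.0468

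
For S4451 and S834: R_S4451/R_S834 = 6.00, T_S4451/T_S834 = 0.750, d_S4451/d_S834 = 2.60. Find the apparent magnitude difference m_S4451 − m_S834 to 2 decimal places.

-0.57

L_S4451/L_S834 = (6.00)²(0.750)⁴ = 11.39.
F_S4451/F_S834 = (L_S4451/L_S834)/(d_S4451/d_S834)² = 11.39/6.760 = 1.685.
m_S4451 − m_S834 = −2.5 log₁₀(1.685) = -0.57.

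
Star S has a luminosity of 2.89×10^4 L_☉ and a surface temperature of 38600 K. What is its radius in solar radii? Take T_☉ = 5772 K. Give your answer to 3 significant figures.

3.80 solar radii

R/R_☉ = √(L/L_☉) / (T/T_☉)² = √(2.89×10^4) / (6.687)²
       = 170.0 / 44.72 = 3.801.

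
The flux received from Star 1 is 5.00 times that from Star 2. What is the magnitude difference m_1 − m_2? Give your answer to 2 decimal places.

m_1 − m_2 = −2.5 log₁₀(F_1/F_2) = −2.5 log₁₀(5.00) = −2.5 × (0.699) = -1.747.

-1.75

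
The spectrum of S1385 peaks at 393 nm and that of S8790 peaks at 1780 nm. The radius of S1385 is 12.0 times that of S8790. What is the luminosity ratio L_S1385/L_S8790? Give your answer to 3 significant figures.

Wien's law gives T ∝ 1/λ_max, so T_S1385/T_S8790 = λ_S8790/λ_S1385 = 1780/393 = 4.529.
Then L ∝ R²T⁴ gives L_S1385/L_S8790 = (12.0)² × (4.529)⁴ = 144.0 × 420.8 = 6.060×10^4.

6.06×10^4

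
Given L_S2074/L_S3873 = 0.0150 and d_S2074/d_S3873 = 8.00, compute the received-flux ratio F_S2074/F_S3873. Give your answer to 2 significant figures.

F = L/(4πd²), so F_S2074/F_S3873 = (L_S2074/L_S3873) / (d_S2074/d_S3873)²
= 0.0150 / (8.00)² = 0.0150 / 64.00 = 2.344×10^-4.

2.3×10^-4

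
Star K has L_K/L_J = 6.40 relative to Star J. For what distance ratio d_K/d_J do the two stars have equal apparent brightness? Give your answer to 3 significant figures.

Equal flux requires L_K/d_K² = L_J/d_J², so d_K/d_J = √(L_K/L_J)
= √(6.40) = 2.530.

2.53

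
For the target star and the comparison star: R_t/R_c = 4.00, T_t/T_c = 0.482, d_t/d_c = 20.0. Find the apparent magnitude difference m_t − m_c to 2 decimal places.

6.66

L_t/L_c = (4.00)²(0.482)⁴ = 0.8636.
F_t/F_c = (L_t/L_c)/(d_t/d_c)² = 0.8636/400.0 = 0.002159.
m_t − m_c = −2.5 log₁₀(0.002159) = 6.66.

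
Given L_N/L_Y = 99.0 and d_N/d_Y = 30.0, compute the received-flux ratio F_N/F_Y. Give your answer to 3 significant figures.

F = L/(4πd²), so F_N/F_Y = (L_N/L_Y) / (d_N/d_Y)²
= 99.0 / (30.0)² = 99.0 / 900.0 = 0.1100.

0.110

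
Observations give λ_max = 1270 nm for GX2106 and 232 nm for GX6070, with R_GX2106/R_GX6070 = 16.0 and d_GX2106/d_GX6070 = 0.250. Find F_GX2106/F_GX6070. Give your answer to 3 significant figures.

4.56

Wien's law: T_GX2106/T_GX6070 = λ_GX6070/λ_GX2106 = 232/1270 = 0.1827.
L_GX2106/L_GX6070 = (R_GX2106/R_GX6070)²(T_GX2106/T_GX6070)⁴ = (16.0)²(0.1827)⁴ = 0.2851.
F_GX2106/F_GX6070 = (L_GX2106/L_GX6070)/(d_GX2106/d_GX6070)² = 0.2851/(0.250)² = 4.561.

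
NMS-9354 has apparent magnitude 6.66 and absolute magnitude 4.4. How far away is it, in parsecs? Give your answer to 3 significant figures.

m − M = 5 log₁₀(d/10 pc)
6.66 − (4.4) = 2.26 = 5 log₁₀(d/10)
d = 10 × 10^(2.26/5) = 10 × 10^0.452 = 28.31 pc.

28.3 pc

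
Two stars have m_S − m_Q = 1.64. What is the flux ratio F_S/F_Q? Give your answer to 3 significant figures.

F_S/F_Q = 10^(−(m_S − m_Q)/2.5) = 10^(-1.64/2.5) = 10^-0.656 = 0.2208.

0.221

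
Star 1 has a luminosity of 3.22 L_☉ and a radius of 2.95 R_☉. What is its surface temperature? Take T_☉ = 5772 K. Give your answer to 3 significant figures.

T/T_☉ = (L/L_☉)^(1/4) / (R/R_☉)^(1/2)
T = 5772 × (3.22)^(1/4) / √(2.95) = 5772 × 1.340 / 1.718 = 4502 K.

4.50×10^3 K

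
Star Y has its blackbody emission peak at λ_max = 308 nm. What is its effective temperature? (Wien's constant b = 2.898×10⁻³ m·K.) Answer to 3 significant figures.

9.41×10^3 K

T = b/λ_max = 2.898×10⁻³ / (308×10⁻⁹) = 9409 K.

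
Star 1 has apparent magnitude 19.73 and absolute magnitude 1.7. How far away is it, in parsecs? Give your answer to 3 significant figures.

m − M = 5 log₁₀(d/10 pc)
19.73 − (1.7) = 18.03 = 5 log₁₀(d/10)
d = 10 × 10^(18.03/5) = 10 × 10^3.606 = 4.036×10^4 pc.

4.04×10^4 pc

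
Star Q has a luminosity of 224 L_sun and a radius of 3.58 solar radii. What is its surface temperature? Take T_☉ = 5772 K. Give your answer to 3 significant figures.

1.18×10^4 K

T/T_☉ = (L/L_☉)^(1/4) / (R/R_☉)^(1/2)
T = 5772 × (224)^(1/4) / √(3.58) = 5772 × 3.869 / 1.892 = 1.180×10^4 K.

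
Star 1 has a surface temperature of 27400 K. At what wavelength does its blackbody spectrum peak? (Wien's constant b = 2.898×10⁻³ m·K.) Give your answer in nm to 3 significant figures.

λ_max = b/T = 2.898×10⁻³ / 27400 = 1.06×10^-7 m = 105.8 nm.

106 nm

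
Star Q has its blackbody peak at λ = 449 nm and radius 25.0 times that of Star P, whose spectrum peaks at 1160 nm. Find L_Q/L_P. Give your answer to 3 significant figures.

Wien's law gives T ∝ 1/λ_max, so T_Q/T_P = λ_P/λ_Q = 1160/449 = 2.584.
Then L ∝ R²T⁴ gives L_Q/L_P = (25.0)² × (2.584)⁴ = 625.0 × 44.55 = 2.784×10^4.

2.78×10^4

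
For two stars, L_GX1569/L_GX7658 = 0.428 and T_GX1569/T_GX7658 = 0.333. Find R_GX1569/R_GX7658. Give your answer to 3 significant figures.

5.90

L ∝ R²T⁴ gives R ∝ √L / T², so
R_GX1569/R_GX7658 = √(0.428) / (0.333)² = 0.6542 / 0.1109 = 5.900.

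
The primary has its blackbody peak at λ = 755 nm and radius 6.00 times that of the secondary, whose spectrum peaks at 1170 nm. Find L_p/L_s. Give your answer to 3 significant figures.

Wien's law gives T ∝ 1/λ_max, so T_p/T_s = λ_s/λ_p = 1170/755 = 1.550.
Then L ∝ R²T⁴ gives L_p/L_s = (6.00)² × (1.550)⁴ = 36.00 × 5.767 = 207.6.

208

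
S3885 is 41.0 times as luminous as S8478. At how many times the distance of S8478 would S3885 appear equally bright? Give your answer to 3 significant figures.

6.40

Equal flux requires L_S3885/d_S3885² = L_S8478/d_S8478², so d_S3885/d_S8478 = √(L_S3885/L_S8478)
= √(41.0) = 6.403.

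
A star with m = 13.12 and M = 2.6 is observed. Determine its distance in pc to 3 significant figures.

m − M = 5 log₁₀(d/10 pc)
13.12 − (2.6) = 10.52 = 5 log₁₀(d/10)
d = 10 × 10^(10.52/5) = 10 × 10^2.104 = 1271 pc.

1.27×10^3 pc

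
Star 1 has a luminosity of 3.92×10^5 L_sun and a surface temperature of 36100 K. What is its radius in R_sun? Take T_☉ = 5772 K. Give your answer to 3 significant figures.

16.0 R_sun

R/R_☉ = √(L/L_☉) / (T/T_☉)² = √(3.92×10^5) / (6.254)²
       = 626.1 / 39.12 = 16.01.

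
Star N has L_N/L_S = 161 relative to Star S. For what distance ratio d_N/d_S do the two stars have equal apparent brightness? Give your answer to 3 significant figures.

Equal flux requires L_N/d_N² = L_S/d_S², so d_N/d_S = √(L_N/L_S)
= √(161) = 12.69.

12.7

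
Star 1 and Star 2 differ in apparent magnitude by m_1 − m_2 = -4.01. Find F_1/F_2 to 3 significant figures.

F_1/F_2 = 10^(−(m_1 − m_2)/2.5) = 10^(4.01/2.5) = 10^1.604 = 40.18.

40.2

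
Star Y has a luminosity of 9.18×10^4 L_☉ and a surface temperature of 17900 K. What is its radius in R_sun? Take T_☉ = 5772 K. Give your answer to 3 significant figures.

R/R_☉ = √(L/L_☉) / (T/T_☉)² = √(9.18×10^4) / (3.101)²
       = 303.0 / 9.617 = 31.50.

31.5 R_sun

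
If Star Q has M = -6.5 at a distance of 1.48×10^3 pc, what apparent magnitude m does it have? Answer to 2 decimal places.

4.35

m = M + 5 log₁₀(d/10 pc) = -6.5 + 5 log₁₀(1.48×10^3/10)
  = -6.5 + 5 × 2.170 = -6.5 + 10.85 = 4.35.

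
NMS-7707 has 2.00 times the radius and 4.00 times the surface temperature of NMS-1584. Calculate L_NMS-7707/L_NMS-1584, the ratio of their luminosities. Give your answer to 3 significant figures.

1.02×10^3

From the Stefan–Boltzmann law, L ∝ R²T⁴, so
L_NMS-7707/L_NMS-1584 = (R_NMS-7707/R_NMS-1584)² (T_NMS-7707/T_NMS-1584)⁴ = (2.00)² × (4.00)⁴ = 4.000 × 256.0 = 1024.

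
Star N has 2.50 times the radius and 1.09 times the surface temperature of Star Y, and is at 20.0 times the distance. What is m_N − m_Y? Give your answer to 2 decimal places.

4.14

L_N/L_Y = (2.50)²(1.09)⁴ = 8.822.
F_N/F_Y = (L_N/L_Y)/(d_N/d_Y)² = 8.822/400.0 = 0.02206.
m_N − m_Y = −2.5 log₁₀(0.02206) = 4.14.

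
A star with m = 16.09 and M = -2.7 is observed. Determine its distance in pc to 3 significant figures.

m − M = 5 log₁₀(d/10 pc)
16.09 − (-2.7) = 18.79 = 5 log₁₀(d/10)
d = 10 × 10^(18.79/5) = 10 × 10^3.758 = 5.728×10^4 pc.

5.73×10^4 pc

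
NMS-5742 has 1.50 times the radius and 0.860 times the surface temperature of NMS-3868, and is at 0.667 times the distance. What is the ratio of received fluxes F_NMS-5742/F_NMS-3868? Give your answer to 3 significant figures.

L_NMS-5742/L_NMS-3868 = (R_NMS-5742/R_NMS-3868)²(T_NMS-5742/T_NMS-3868)⁴ = (1.50)² × (0.860)⁴ = 1.231.
F_NMS-5742/F_NMS-3868 = (L_NMS-5742/L_NMS-3868)/(d_NMS-5742/d_NMS-3868)² = 1.231 / (0.667)² = 2.766.

2.77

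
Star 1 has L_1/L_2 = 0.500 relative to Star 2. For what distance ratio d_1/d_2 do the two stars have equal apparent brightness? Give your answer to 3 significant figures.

0.707

Equal flux requires L_1/d_1² = L_2/d_2², so d_1/d_2 = √(L_1/L_2)
= √(0.500) = 0.7071.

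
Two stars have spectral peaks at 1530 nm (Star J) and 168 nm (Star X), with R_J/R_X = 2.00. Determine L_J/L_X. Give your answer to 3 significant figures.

Wien's law gives T ∝ 1/λ_max, so T_J/T_X = λ_X/λ_J = 168/1530 = 0.1098.
Then L ∝ R²T⁴ gives L_J/L_X = (2.00)² × (0.1098)⁴ = 4.000 × 1.454×10^-4 = 5.815×10^-4.

5.81×10^-4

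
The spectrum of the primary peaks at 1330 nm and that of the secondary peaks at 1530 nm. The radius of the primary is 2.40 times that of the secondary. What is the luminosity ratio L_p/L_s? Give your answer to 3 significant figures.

Wien's law gives T ∝ 1/λ_max, so T_p/T_s = λ_s/λ_p = 1530/1330 = 1.150.
Then L ∝ R²T⁴ gives L_p/L_s = (2.40)² × (1.150)⁴ = 5.760 × 1.751 = 10.09.

10.1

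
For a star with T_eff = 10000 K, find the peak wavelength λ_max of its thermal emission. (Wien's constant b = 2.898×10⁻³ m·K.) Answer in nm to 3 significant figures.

λ_max = b/T = 2.898×10⁻³ / 10000 = 2.90×10^-7 m = 289.8 nm.

290 nm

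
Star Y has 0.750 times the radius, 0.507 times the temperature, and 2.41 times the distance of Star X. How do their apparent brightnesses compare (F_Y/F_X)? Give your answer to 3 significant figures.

L_Y/L_X = (R_Y/R_X)²(T_Y/T_X)⁴ = (0.750)² × (0.507)⁴ = 0.03717.
F_Y/F_X = (L_Y/L_X)/(d_Y/d_X)² = 0.03717 / (2.41)² = 0.006399.

0.00640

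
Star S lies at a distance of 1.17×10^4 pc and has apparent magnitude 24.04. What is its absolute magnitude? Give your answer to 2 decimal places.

M = m − 5 log₁₀(d/10 pc) = 24.04 − 5 log₁₀(1.17×10^4/10)
  = 24.04 − 5 × 3.068 = 24.04 − 15.34 = 8.70.

8.70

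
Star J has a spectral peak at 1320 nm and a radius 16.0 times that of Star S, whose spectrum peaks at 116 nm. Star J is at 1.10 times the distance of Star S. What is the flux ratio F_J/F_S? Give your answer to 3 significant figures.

Wien's law: T_J/T_S = λ_S/λ_J = 116/1320 = 0.08788.
L_J/L_S = (R_J/R_S)²(T_J/T_S)⁴ = (16.0)²(0.08788)⁴ = 0.01527.
F_J/F_S = (L_J/L_S)/(d_J/d_S)² = 0.01527/(1.10)² = 0.01262.

0.0126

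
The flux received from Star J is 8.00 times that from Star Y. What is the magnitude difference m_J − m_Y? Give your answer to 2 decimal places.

-2.26

m_J − m_Y = −2.5 log₁₀(F_J/F_Y) = −2.5 log₁₀(8.00) = −2.5 × (0.903) = -2.258.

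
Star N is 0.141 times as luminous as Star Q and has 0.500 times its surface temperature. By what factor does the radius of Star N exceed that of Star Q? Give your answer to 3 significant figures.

1.50

L ∝ R²T⁴ gives R ∝ √L / T², so
R_N/R_Q = √(0.141) / (0.500)² = 0.3755 / 0.2500 = 1.502.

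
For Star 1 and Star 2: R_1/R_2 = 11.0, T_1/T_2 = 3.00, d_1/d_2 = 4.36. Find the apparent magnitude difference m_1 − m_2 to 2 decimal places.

-6.78

L_1/L_2 = (11.0)²(3.00)⁴ = 9801.
F_1/F_2 = (L_1/L_2)/(d_1/d_2)² = 9801/19.01 = 515.6.
m_1 − m_2 = −2.5 log₁₀(515.6) = -6.78.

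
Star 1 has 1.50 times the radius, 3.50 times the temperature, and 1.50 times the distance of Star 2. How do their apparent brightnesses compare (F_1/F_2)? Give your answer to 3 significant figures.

L_1/L_2 = (R_1/R_2)²(T_1/T_2)⁴ = (1.50)² × (3.50)⁴ = 337.6.
F_1/F_2 = (L_1/L_2)/(d_1/d_2)² = 337.6 / (1.50)² = 150.1.

150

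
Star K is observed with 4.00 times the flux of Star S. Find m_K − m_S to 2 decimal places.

m_K − m_S = −2.5 log₁₀(F_K/F_S) = −2.5 log₁₀(4.00) = −2.5 × (0.602) = -1.505.

-1.51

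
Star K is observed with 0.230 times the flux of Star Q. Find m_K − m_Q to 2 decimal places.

1.60

m_K − m_Q = −2.5 log₁₀(F_K/F_Q) = −2.5 log₁₀(0.230) = −2.5 × (-0.638) = 1.596.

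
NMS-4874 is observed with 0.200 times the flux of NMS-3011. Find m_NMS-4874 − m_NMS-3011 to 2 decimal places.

m_NMS-4874 − m_NMS-3011 = −2.5 log₁₀(F_NMS-4874/F_NMS-3011) = −2.5 log₁₀(0.200) = −2.5 × (-0.699) = 1.747.

1.75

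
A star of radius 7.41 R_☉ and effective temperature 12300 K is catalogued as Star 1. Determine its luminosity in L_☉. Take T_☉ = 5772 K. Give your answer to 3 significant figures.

1.13×10^3 L_☉

L/L_☉ = (R/R_☉)² (T/T_☉)⁴ = (7.41)² × (12300/5772)⁴
       = 54.91 × (2.131)⁴ = 54.91 × 20.62 = 1132.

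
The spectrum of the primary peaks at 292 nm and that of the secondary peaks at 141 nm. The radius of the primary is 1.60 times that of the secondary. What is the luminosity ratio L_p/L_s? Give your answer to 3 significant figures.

Wien's law gives T ∝ 1/λ_max, so T_p/T_s = λ_s/λ_p = 141/292 = 0.4829.
Then L ∝ R²T⁴ gives L_p/L_s = (1.60)² × (0.4829)⁴ = 2.560 × 0.05437 = 0.1392.

0.139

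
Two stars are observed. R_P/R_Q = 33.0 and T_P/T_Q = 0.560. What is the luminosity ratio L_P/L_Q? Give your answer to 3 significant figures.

From the Stefan–Boltzmann law, L ∝ R²T⁴, so
L_P/L_Q = (R_P/R_Q)² (T_P/T_Q)⁴ = (33.0)² × (0.560)⁴ = 1089 × 0.09834 = 107.1.

107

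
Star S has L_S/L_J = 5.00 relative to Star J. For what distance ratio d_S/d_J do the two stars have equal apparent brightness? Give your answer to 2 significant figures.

Equal flux requires L_S/d_S² = L_J/d_J², so d_S/d_J = √(L_S/L_J)
= √(5.00) = 2.236.

2.2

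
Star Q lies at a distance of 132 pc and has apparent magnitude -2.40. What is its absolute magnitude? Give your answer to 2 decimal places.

-8.00

M = m − 5 log₁₀(d/10 pc) = -2.40 − 5 log₁₀(132/10)
  = -2.40 − 5 × 1.121 = -2.40 − 5.60 = -8.00.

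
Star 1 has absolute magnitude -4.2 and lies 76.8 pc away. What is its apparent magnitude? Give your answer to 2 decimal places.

0.23

m = M + 5 log₁₀(d/10 pc) = -4.2 + 5 log₁₀(76.8/10)
  = -4.2 + 5 × 0.885 = -4.2 + 4.43 = 0.23.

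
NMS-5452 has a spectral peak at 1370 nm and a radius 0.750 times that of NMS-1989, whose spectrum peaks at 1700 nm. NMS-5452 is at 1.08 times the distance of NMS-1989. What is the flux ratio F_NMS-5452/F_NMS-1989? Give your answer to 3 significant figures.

Wien's law: T_NMS-5452/T_NMS-1989 = λ_NMS-1989/λ_NMS-5452 = 1700/1370 = 1.241.
L_NMS-5452/L_NMS-1989 = (R_NMS-5452/R_NMS-1989)²(T_NMS-5452/T_NMS-1989)⁴ = (0.750)²(1.241)⁴ = 1.334.
F_NMS-5452/F_NMS-1989 = (L_NMS-5452/L_NMS-1989)/(d_NMS-5452/d_NMS-1989)² = 1.334/(1.08)² = 1.143.

1.14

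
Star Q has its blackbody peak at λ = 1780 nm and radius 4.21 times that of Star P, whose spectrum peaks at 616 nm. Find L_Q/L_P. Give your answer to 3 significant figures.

Wien's law gives T ∝ 1/λ_max, so T_Q/T_P = λ_P/λ_Q = 616/1780 = 0.3461.
Then L ∝ R²T⁴ gives L_Q/L_P = (4.21)² × (0.3461)⁴ = 17.72 × 0.01434 = 0.2542.

0.254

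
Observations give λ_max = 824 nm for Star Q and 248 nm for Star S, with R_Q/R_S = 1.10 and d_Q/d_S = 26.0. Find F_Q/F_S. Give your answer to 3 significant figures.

1.47×10^-5

Wien's law: T_Q/T_S = λ_S/λ_Q = 248/824 = 0.3010.
L_Q/L_S = (R_Q/R_S)²(T_Q/T_S)⁴ = (1.10)²(0.3010)⁴ = 0.009928.
F_Q/F_S = (L_Q/L_S)/(d_Q/d_S)² = 0.009928/(26.0)² = 1.469×10^-5.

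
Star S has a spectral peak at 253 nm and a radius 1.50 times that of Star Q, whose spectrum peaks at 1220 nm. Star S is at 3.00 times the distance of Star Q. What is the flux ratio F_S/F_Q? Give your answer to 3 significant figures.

135

Wien's law: T_S/T_Q = λ_Q/λ_S = 1220/253 = 4.822.
L_S/L_Q = (R_S/R_Q)²(T_S/T_Q)⁴ = (1.50)²(4.822)⁴ = 1217.
F_S/F_Q = (L_S/L_Q)/(d_S/d_Q)² = 1217/(3.00)² = 135.2.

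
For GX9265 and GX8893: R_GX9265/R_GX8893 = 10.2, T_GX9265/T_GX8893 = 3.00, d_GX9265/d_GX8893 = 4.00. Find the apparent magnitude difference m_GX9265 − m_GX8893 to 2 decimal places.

-6.80

L_GX9265/L_GX8893 = (10.2)²(3.00)⁴ = 8427.
F_GX9265/F_GX8893 = (L_GX9265/L_GX8893)/(d_GX9265/d_GX8893)² = 8427/16.00 = 526.7.
m_GX9265 − m_GX8893 = −2.5 log₁₀(526.7) = -6.80.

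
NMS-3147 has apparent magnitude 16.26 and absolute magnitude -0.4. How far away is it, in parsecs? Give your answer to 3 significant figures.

m − M = 5 log₁₀(d/10 pc)
16.26 − (-0.4) = 16.66 = 5 log₁₀(d/10)
d = 10 × 10^(16.66/5) = 10 × 10^3.332 = 2.148×10^4 pc.

2.15×10^4 pc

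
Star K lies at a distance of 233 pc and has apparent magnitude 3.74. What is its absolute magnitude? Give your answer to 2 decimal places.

M = m − 5 log₁₀(d/10 pc) = 3.74 − 5 log₁₀(233/10)
  = 3.74 − 5 × 1.367 = 3.74 − 6.84 = -3.10.

-3.10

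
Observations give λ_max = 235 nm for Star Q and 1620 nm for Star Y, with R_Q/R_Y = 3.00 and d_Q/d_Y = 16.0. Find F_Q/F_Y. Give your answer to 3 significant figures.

Wien's law: T_Q/T_Y = λ_Y/λ_Q = 1620/235 = 6.894.
L_Q/L_Y = (R_Q/R_Y)²(T_Q/T_Y)⁴ = (3.00)²(6.894)⁴ = 2.033×10^4.
F_Q/F_Y = (L_Q/L_Y)/(d_Q/d_Y)² = 2.033×10^4/(16.0)² = 79.39.

79.4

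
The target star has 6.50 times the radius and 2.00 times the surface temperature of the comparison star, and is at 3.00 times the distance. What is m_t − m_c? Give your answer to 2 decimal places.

L_t/L_c = (6.50)²(2.00)⁴ = 676.0.
F_t/F_c = (L_t/L_c)/(d_t/d_c)² = 676.0/9.000 = 75.11.
m_t − m_c = −2.5 log₁₀(75.11) = -4.69.

-4.69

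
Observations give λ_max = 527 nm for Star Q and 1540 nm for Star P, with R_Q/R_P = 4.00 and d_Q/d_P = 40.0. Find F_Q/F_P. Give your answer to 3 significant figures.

0.729

Wien's law: T_Q/T_P = λ_P/λ_Q = 1540/527 = 2.922.
L_Q/L_P = (R_Q/R_P)²(T_Q/T_P)⁴ = (4.00)²(2.922)⁴ = 1167.
F_Q/F_P = (L_Q/L_P)/(d_Q/d_P)² = 1167/(40.0)² = 0.7292.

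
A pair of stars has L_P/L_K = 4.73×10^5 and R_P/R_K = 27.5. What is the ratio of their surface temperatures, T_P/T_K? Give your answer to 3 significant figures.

5.00

L ∝ R²T⁴ gives T ∝ (L/R²)^(1/4), so
T_P/T_K = (4.73×10^5 / 27.5²)^(1/4) = (625.5)^(1/4) = 5.001.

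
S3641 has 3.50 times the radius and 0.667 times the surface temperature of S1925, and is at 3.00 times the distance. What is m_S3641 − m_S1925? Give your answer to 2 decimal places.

1.42

L_S3641/L_S1925 = (3.50)²(0.667)⁴ = 2.425.
F_S3641/F_S1925 = (L_S3641/L_S1925)/(d_S3641/d_S1925)² = 2.425/9.000 = 0.2694.
m_S3641 − m_S1925 = −2.5 log₁₀(0.2694) = 1.42.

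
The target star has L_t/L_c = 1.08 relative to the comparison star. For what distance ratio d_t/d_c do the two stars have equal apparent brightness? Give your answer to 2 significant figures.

Equal flux requires L_t/d_t² = L_c/d_c², so d_t/d_c = √(L_t/L_c)
= √(1.08) = 1.039.

1.0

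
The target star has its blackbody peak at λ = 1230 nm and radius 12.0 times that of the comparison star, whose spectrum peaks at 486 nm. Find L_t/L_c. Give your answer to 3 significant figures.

3.51

Wien's law gives T ∝ 1/λ_max, so T_t/T_c = λ_c/λ_t = 486/1230 = 0.3951.
Then L ∝ R²T⁴ gives L_t/L_c = (12.0)² × (0.3951)⁴ = 144.0 × 0.02437 = 3.510.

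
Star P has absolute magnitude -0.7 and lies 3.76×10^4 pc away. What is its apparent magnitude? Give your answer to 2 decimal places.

17.18

m = M + 5 log₁₀(d/10 pc) = -0.7 + 5 log₁₀(3.76×10^4/10)
  = -0.7 + 5 × 3.575 = -0.7 + 17.88 = 17.18.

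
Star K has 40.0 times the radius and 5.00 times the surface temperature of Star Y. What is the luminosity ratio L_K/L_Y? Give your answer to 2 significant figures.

From the Stefan–Boltzmann law, L ∝ R²T⁴, so
L_K/L_Y = (R_K/R_Y)² (T_K/T_Y)⁴ = (40.0)² × (5.00)⁴ = 1600 × 625.0 = 1.000×10^6.

1.0×10^6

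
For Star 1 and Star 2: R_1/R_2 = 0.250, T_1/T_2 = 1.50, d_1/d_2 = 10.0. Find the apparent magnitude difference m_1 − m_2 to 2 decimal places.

L_1/L_2 = (0.250)²(1.50)⁴ = 0.3164.
F_1/F_2 = (L_1/L_2)/(d_1/d_2)² = 0.3164/100.0 = 0.003164.
m_1 − m_2 = −2.5 log₁₀(0.003164) = 6.25.

6.25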